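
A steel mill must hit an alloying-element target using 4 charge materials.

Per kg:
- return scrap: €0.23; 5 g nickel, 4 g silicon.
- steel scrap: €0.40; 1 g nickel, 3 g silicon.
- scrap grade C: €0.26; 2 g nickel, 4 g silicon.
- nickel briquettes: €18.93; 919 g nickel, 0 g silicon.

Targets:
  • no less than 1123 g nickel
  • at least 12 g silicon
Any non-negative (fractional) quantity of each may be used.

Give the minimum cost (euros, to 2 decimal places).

€23.51

Let x1 = kg of return scrap, x2 = kg of steel scrap, x3 = kg of scrap grade C, x4 = kg of nickel briquettes.
Minimize 0.23x1 + 0.4x2 + 0.26x3 + 18.93x4 with:
  5x1 + 1x2 + 2x3 + 919x4 ≥ 1123   (nickel)
  4x1 + 3x2 + 4x3 ≥ 12   (silicon)
  x1, x2, x3, x4 ≥ 0.
The cheapest feasible vertex uses only return scrap, nickel briquettes; steel scrap, scrap grade C are not used. Binding constraints: nickel and silicon.
Solving gives x1 = 3, x4 = 1.2057.
Cost = 0.23·3 + 18.93·1.2057 = 23.5139.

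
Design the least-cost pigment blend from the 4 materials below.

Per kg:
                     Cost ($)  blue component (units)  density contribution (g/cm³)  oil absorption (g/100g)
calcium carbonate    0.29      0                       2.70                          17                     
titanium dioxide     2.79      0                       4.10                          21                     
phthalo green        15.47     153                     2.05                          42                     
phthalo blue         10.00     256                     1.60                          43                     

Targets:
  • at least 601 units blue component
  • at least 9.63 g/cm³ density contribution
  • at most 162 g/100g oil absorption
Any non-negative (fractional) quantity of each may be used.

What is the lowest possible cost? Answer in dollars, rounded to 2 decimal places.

Let x1 = kg of calcium carbonate, x2 = kg of titanium dioxide, x3 = kg of phthalo green, x4 = kg of phthalo blue.
Minimize 0.29x1 + 2.79x2 + 15.47x3 + 10x4 subject to:
  153x3 + 256x4 ≥ 601   (blue component)
  2.7x1 + 4.1x2 + 2.05x3 + 1.6x4 ≥ 9.63   (density contribution)
  17x1 + 21x2 + 42x3 + 43x4 ≤ 162   (oil absorption)
  x1, x2, x3, x4 ≥ 0.
The cheapest feasible vertex uses only calcium carbonate, phthalo blue; titanium dioxide, phthalo green are not used. The blue component and density contribution requirements are met with equality.
Solving gives x1 = 2.175, x4 = 2.348.
Cost = 0.29·2.175 + 10·2.348 = 24.1108.

$24.11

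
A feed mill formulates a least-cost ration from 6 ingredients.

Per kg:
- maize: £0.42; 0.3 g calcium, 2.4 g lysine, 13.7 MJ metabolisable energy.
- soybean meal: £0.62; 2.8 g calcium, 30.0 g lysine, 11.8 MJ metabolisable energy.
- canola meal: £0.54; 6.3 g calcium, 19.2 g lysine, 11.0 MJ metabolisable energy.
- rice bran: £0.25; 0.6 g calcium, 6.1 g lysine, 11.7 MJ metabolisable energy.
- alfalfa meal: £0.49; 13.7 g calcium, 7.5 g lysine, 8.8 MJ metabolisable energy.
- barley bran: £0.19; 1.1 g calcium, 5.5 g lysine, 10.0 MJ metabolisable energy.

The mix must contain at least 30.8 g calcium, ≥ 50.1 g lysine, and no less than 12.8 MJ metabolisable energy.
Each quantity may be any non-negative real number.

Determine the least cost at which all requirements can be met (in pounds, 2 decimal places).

Treat it as an LP. Let x1 = kg of maize, x2 = kg of soybean meal, x3 = kg of canola meal, x4 = kg of rice bran, x5 = kg of alfalfa meal, x6 = kg of barley bran.
Minimise 0.42x1 + 0.62x2 + 0.54x3 + 0.25x4 + 0.49x5 + 0.19x6 subject to:
  0.3x1 + 2.8x2 + 6.3x3 + 0.6x4 + 13.7x5 + 1.1x6 ≥ 30.8   (calcium)
  2.4x1 + 30x2 + 19.2x3 + 6.1x4 + 7.5x5 + 5.5x6 ≥ 50.1   (lysine)
  13.7x1 + 11.8x2 + 11x3 + 11.7x4 + 8.8x5 + 10x6 ≥ 12.8   (metabolisable energy)
  x1, x2, x3, x4, x5, x6 ≥ 0.
The optimal basis is {soybean meal, alfalfa meal}; maize, canola meal, rice bran, barley bran drop out. There the calcium and lysine constraints are tight.
That vertex is x2 = 1.168, x5 = 2.01.
Total cost: 0.62·1.168 + 0.49·2.01 = 1.7091.

£1.71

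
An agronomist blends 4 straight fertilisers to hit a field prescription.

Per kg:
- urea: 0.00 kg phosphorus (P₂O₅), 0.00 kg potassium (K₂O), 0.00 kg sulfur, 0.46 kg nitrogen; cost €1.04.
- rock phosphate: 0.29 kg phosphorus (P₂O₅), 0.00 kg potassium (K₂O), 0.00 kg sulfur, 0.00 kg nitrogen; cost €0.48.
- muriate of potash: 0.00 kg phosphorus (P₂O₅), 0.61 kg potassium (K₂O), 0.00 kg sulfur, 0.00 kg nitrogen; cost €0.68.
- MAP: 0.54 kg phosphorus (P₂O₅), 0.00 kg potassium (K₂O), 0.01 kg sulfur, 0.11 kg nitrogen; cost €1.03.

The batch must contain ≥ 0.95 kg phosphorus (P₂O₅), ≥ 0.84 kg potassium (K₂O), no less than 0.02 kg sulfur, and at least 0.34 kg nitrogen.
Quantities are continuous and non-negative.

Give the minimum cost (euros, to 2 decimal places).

Let x1 = kg of urea, x2 = kg of rock phosphate, x3 = kg of muriate of potash, x4 = kg of MAP.
Minimize 1.04x1 + 0.48x2 + 0.68x3 + 1.03x4 with:
  0.29x2 + 0.54x4 ≥ 0.95   (phosphorus (P₂O₅))
  0.61x3 ≥ 0.84   (potassium (K₂O))
  0.01x4 ≥ 0.02   (sulfur)
  0.46x1 + 0.11x4 ≥ 0.34   (nitrogen)
  x1, x2, x3, x4 ≥ 0.
The minimum-cost mix takes nothing from rock phosphate — only urea, muriate of potash, MAP. Binding constraints: potassium (K₂O), sulfur, nitrogen.
Optimal quantities: urea = 0.2609 kg, muriate of potash = 1.377 kg, MAP = 2 kg.
Total cost: 1.04·0.2609 + 0.68·1.377 + 1.03·2 = 3.2677.

€3.27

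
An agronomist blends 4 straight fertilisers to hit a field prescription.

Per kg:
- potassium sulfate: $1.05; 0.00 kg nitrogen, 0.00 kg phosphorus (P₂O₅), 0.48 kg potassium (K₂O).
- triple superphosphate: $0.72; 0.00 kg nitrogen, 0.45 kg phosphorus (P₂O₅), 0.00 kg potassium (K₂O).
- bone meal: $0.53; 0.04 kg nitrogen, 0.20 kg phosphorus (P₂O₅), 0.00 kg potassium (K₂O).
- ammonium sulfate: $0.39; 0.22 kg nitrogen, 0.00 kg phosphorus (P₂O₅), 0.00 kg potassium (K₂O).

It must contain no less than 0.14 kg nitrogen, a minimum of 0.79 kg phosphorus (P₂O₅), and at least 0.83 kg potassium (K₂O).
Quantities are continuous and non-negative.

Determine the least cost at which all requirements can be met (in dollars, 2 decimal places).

$3.33

Treat it as an LP. Let x1 = kg of potassium sulfate, x2 = kg of triple superphosphate, x3 = kg of bone meal, x4 = kg of ammonium sulfate.
Minimise 1.05x1 + 0.72x2 + 0.53x3 + 0.39x4 subject to:
  0.04x3 + 0.22x4 ≥ 0.14   (nitrogen)
  0.45x2 + 0.2x3 ≥ 0.79   (phosphorus (P₂O₅))
  0.48x1 ≥ 0.83   (potassium (K₂O))
  x1, x2, x3, x4 ≥ 0.
The cheapest feasible vertex uses only potassium sulfate, triple superphosphate, ammonium sulfate; bone meal is not used. Binding constraints: nitrogen, phosphorus (P₂O₅), potassium (K₂O).
Optimal quantities: potassium sulfate = 1.729 kg, triple superphosphate = 1.756 kg, ammonium sulfate = 0.6364 kg.
Hence cost = 1.05·1.729 + 0.72·1.756 + 0.39·0.6364 = $3.3280.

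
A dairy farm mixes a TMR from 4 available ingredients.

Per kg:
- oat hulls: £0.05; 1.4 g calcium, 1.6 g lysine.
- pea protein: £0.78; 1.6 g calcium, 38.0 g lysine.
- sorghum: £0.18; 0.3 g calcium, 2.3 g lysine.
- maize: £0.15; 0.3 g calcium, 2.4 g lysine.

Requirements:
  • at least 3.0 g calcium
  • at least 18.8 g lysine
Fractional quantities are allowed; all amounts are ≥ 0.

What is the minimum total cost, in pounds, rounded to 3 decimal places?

Treat it as an LP. Let x1 = kg of oat hulls, x2 = kg of pea protein, x3 = kg of sorghum, x4 = kg of maize.
min 0.05x1 + 0.78x2 + 0.18x3 + 0.15x4 with:
  1.4x1 + 1.6x2 + 0.3x3 + 0.3x4 ≥ 3   (calcium)
  1.6x1 + 38x2 + 2.3x3 + 2.4x4 ≥ 18.8   (lysine)
  x1, x2, x3, x4 ≥ 0.
The optimal basis is {oat hulls, pea protein}; sorghum, maize drop out. Binding constraints: calcium and lysine.
Solving gives x1 = 1.657, x2 = 0.425.
Hence cost = 0.05·1.657 + 0.78·0.425 = £0.41435.

£0.414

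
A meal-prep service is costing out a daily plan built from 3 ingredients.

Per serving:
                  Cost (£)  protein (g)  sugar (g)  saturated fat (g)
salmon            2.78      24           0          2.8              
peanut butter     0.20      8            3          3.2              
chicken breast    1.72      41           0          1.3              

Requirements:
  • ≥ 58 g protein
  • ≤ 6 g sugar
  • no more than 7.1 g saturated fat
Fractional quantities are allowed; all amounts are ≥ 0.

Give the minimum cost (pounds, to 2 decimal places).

£2.19

Let x1 = servings of salmon, x2 = servings of peanut butter, x3 = servings of chicken breast.
Minimize 2.78x1 + 0.2x2 + 1.72x3 subject to:
  24x1 + 8x2 + 41x3 ≥ 58   (protein)
  3x2 ≤ 6   (sugar)
  2.8x1 + 3.2x2 + 1.3x3 ≤ 7.1   (saturated fat)
  x1, x2, x3 ≥ 0.
The minimum-cost mix takes nothing from salmon — only peanut butter, chicken breast. The protein and saturated fat requirements are met with equality.
Optimal quantities: peanut butter = 1.786 servings, chicken breast = 1.066 servings.
Total cost: 0.2·1.786 + 1.72·1.066 = 2.1907.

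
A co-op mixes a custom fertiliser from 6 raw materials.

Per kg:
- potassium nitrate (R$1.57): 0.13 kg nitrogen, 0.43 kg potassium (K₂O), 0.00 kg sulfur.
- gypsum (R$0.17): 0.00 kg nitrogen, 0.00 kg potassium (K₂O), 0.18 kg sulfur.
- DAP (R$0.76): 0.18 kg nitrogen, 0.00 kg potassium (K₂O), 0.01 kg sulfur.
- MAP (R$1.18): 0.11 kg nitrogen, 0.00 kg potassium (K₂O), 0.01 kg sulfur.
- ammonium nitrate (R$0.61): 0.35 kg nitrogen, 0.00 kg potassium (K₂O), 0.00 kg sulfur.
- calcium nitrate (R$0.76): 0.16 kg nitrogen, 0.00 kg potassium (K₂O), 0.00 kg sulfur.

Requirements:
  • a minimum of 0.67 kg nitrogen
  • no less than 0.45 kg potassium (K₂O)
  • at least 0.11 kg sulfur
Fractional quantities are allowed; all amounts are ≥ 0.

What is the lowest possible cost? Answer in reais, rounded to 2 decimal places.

Treat it as an LP. Let x1 = kg of potassium nitrate, x2 = kg of gypsum, x3 = kg of DAP, x4 = kg of MAP, x5 = kg of ammonium nitrate, x6 = kg of calcium nitrate.
Minimise 1.57x1 + 0.17x2 + 0.76x3 + 1.18x4 + 0.61x5 + 0.76x6 s.t.:
  0.13x1 + 0.18x3 + 0.11x4 + 0.35x5 + 0.16x6 ≥ 0.67   (nitrogen)
  0.43x1 ≥ 0.45   (potassium (K₂O))
  0.18x2 + 0.01x3 + 0.01x4 ≥ 0.11   (sulfur)
  x1, x2, x3, x4, x5, x6 ≥ 0.
The cheapest feasible vertex uses only potassium nitrate, gypsum, ammonium nitrate; DAP, MAP, calcium nitrate are not used. The nitrogen, potassium (K₂O), sulfur requirements are met with equality.
So potassium nitrate = 1.047 kg, gypsum = 0.6111 kg, ammonium nitrate = 1.526 kg.
Hence cost = 1.57·1.047 + 0.17·0.6111 + 0.61·1.526 = R$2.6785.

R$2.68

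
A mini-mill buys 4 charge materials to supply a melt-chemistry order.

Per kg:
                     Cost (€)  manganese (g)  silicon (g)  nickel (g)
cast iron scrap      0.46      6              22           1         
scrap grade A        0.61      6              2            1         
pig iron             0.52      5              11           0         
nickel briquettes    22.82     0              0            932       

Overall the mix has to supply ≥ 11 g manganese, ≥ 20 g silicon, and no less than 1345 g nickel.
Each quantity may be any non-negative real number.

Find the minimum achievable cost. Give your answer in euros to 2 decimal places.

€33.73

Set it up as a linear program. Let x1 = kg of cast iron scrap, x2 = kg of scrap grade A, x3 = kg of pig iron, x4 = kg of nickel briquettes.
Minimize 0.46x1 + 0.61x2 + 0.52x3 + 22.82x4 s.t.:
  6x1 + 6x2 + 5x3 ≥ 11   (manganese)
  22x1 + 2x2 + 11x3 ≥ 20   (silicon)
  1x1 + 1x2 + 932x4 ≥ 1345   (nickel)
  x1, x2, x3, x4 ≥ 0.
At the optimum only cast iron scrap, nickel briquettes are positive (scrap grade A, pig iron = 0). There the manganese and nickel constraints are tight.
That vertex is x1 = 1.833, x4 = 1.441.
Hence cost = 0.46·1.833 + 22.82·1.441 = €33.7268.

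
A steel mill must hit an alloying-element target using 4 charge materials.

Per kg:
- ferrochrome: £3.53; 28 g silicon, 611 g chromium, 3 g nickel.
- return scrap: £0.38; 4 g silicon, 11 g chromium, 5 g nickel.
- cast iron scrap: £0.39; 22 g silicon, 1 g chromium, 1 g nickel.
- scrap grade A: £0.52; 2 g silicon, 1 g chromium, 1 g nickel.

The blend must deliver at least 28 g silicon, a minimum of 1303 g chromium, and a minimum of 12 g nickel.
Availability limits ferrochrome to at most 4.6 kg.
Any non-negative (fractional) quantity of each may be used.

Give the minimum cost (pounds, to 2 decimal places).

Let x1 = kg of ferrochrome, x2 = kg of return scrap, x3 = kg of cast iron scrap, x4 = kg of scrap grade A.
min 3.53x1 + 0.38x2 + 0.39x3 + 0.52x4 s.t.:
  28x1 + 4x2 + 22x3 + 2x4 ≥ 28   (silicon)
  611x1 + 11x2 + 1x3 + 1x4 ≥ 1303   (chromium)
  3x1 + 5x2 + 1x3 + 1x4 ≥ 12   (nickel)
  x1 ≤ 4.6
  x1, x2, x3, x4 ≥ 0.
The optimal basis is {ferrochrome, return scrap}; cast iron scrap, scrap grade A drop out. Binding constraints: chromium and nickel.
So ferrochrome = 2.112 kg, return scrap = 1.133 kg.
Objective = 3.53·2.112 + 0.38·1.133 = 7.8859.

£7.89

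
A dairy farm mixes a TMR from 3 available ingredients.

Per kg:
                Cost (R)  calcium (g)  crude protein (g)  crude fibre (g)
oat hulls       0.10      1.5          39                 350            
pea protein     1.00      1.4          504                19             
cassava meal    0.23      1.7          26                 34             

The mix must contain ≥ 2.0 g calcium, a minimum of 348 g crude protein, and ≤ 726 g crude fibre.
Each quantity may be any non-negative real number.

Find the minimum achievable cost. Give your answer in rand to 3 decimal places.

Let x1 = kg of oat hulls, x2 = kg of pea protein, x3 = kg of cassava meal.
Minimize 0.1x1 + 1x2 + 0.23x3 with:
  1.5x1 + 1.4x2 + 1.7x3 ≥ 2   (calcium)
  39x1 + 504x2 + 26x3 ≥ 348   (crude protein)
  350x1 + 19x2 + 34x3 ≤ 726   (crude fibre)
  x1, x2, x3 ≥ 0.
The optimal basis is {oat hulls, pea protein}; cassava meal drops out. There the calcium and crude protein constraints are tight.
So oat hulls = 0.7425 kg, pea protein = 0.633 kg.
Hence cost = 0.1·0.7425 + 1·0.633 = R0.70725.

R0.707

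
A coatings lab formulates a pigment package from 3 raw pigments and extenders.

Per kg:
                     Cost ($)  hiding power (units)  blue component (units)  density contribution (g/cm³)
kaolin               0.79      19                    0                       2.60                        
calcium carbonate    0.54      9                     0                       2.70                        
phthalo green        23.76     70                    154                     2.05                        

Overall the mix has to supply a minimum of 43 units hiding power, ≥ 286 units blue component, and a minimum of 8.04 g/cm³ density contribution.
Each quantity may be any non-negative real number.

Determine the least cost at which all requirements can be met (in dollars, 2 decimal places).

$44.97

This is a linear program. Let x1 = kg of kaolin, x2 = kg of calcium carbonate, x3 = kg of phthalo green.
Minimize 0.79x1 + 0.54x2 + 23.76x3 subject to:
  19x1 + 9x2 + 70x3 ≥ 43   (hiding power)
  154x3 ≥ 286   (blue component)
  2.6x1 + 2.7x2 + 2.05x3 ≥ 8.04   (density contribution)
  x1, x2, x3 ≥ 0.
The cheapest feasible vertex uses only calcium carbonate, phthalo green; kaolin is not used. The blue component and density contribution requirements are met with equality.
Optimal quantities: calcium carbonate = 1.568 kg, phthalo green = 1.857 kg.
Total cost: 0.54·1.568 + 23.76·1.857 = 44.9690.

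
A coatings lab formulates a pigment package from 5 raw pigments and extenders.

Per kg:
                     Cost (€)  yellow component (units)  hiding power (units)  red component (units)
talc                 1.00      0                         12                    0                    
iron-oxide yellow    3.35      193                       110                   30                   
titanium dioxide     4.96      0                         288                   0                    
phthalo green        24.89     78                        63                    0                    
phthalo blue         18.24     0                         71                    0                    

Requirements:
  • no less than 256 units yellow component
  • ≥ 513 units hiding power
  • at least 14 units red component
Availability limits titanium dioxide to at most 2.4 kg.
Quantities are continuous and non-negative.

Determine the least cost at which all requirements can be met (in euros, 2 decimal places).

Set it up as a linear program. Let x1 = kg of talc, x2 = kg of iron-oxide yellow, x3 = kg of titanium dioxide, x4 = kg of phthalo green, x5 = kg of phthalo blue.
Minimise 1x1 + 3.35x2 + 4.96x3 + 24.89x4 + 18.24x5 with:
  193x2 + 78x4 ≥ 256   (yellow component)
  12x1 + 110x2 + 288x3 + 63x4 + 71x5 ≥ 513   (hiding power)
  30x2 ≥ 14   (red component)
  x3 ≤ 2.4
  x1, x2, x3, x4, x5 ≥ 0.
The cheapest feasible vertex uses only iron-oxide yellow, titanium dioxide; talc, phthalo green, phthalo blue are not used. The yellow component and hiding power requirements are met with equality.
Optimal quantities: iron-oxide yellow = 1.326 kg, titanium dioxide = 1.275 kg.
Cost = 3.35·1.326 + 4.96·1.275 = 10.7661.

€10.77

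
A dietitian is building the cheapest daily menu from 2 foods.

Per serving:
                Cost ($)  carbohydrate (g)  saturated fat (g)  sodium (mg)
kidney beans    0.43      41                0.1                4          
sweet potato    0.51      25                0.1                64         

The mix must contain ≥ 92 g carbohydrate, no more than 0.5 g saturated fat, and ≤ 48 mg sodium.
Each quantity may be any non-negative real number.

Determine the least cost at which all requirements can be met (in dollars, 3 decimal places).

$0.965

Let x1 = servings of kidney beans, x2 = servings of sweet potato.
Minimise 0.43x1 + 0.51x2 with:
  41x1 + 25x2 ≥ 92   (carbohydrate)
  0.1x1 + 0.1x2 ≤ 0.5   (saturated fat)
  4x1 + 64x2 ≤ 48   (sodium)
  x1, x2 ≥ 0.
At the optimum only kidney beans is positive (sweet potato = 0). The carbohydrate requirement is met with equality.
Solving gives x1 = 2.244.
Hence cost = 0.43·2.244 = $0.96492.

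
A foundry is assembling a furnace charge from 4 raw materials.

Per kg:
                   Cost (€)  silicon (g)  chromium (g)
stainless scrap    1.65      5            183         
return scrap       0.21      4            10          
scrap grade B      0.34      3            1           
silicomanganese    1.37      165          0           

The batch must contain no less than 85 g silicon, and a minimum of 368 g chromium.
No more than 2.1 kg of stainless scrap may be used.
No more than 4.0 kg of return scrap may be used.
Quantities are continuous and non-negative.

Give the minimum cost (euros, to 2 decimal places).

€3.94

Let x1 = kg of stainless scrap, x2 = kg of return scrap, x3 = kg of scrap grade B, x4 = kg of silicomanganese.
Minimize 1.65x1 + 0.21x2 + 0.34x3 + 1.37x4 with:
  5x1 + 4x2 + 3x3 + 165x4 ≥ 85   (silicon)
  183x1 + 10x2 + 1x3 ≥ 368   (chromium)
  x1 ≤ 2.1
  x2 ≤ 4
  x1, x2, x3, x4 ≥ 0.
The cheapest feasible vertex uses only stainless scrap, silicomanganese; return scrap, scrap grade B are not used. There the silicon and chromium constraints are tight.
So stainless scrap = 2.011 kg, silicomanganese = 0.4542 kg.
Hence cost = 1.65·2.011 + 1.37·0.4542 = €3.9404.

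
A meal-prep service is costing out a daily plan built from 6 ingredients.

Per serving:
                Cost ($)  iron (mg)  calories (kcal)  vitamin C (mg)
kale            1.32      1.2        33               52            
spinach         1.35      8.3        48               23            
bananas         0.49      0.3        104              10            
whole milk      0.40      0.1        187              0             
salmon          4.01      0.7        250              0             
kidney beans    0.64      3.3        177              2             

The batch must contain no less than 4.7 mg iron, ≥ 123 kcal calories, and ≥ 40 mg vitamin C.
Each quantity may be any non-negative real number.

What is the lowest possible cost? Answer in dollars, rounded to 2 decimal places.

Let x1 = servings of kale, x2 = servings of spinach, x3 = servings of bananas, x4 = servings of whole milk, x5 = servings of salmon, x6 = servings of kidney beans.
Minimize 1.32x1 + 1.35x2 + 0.49x3 + 0.4x4 + 4.01x5 + 0.64x6 s.t.:
  1.2x1 + 8.3x2 + 0.3x3 + 0.1x4 + 0.7x5 + 3.3x6 ≥ 4.7   (iron)
  33x1 + 48x2 + 104x3 + 187x4 + 250x5 + 177x6 ≥ 123   (calories)
  52x1 + 23x2 + 10x3 + 2x6 ≥ 40   (vitamin C)
  x1, x2, x3, x4, x5, x6 ≥ 0.
The optimal basis is {kale, spinach, kidney beans}; bananas, whole milk, salmon drop out. The iron, calories, vitamin C requirements are met with equality.
Solving gives x1 = 0.6281, x2 = 0.2754, x6 = 0.5031.
Total cost: 1.32·0.6281 + 1.35·0.2754 + 0.64·0.5031 = 1.5229.

$1.52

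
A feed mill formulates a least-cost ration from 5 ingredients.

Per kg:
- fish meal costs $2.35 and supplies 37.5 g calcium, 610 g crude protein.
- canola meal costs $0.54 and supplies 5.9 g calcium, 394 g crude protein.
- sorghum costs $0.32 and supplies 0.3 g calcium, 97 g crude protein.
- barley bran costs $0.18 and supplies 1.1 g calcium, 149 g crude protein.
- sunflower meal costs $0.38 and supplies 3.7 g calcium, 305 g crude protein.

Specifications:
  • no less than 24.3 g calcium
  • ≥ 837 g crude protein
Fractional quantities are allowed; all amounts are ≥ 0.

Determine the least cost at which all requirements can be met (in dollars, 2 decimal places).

$1.78

Let x1 = kg of fish meal, x2 = kg of canola meal, x3 = kg of sorghum, x4 = kg of barley bran, x5 = kg of sunflower meal.
Minimize 2.35x1 + 0.54x2 + 0.32x3 + 0.18x4 + 0.38x5 subject to:
  37.5x1 + 5.9x2 + 0.3x3 + 1.1x4 + 3.7x5 ≥ 24.3   (calcium)
  610x1 + 394x2 + 97x3 + 149x4 + 305x5 ≥ 837   (crude protein)
  x1, x2, x3, x4, x5 ≥ 0.
The optimal basis is {fish meal, canola meal}; sorghum, barley bran, sunflower meal drop out. Binding constraints: calcium and crude protein.
That vertex is x1 = 0.4148, x2 = 1.482.
Cost = 2.35·0.4148 + 0.54·1.482 = 1.7751.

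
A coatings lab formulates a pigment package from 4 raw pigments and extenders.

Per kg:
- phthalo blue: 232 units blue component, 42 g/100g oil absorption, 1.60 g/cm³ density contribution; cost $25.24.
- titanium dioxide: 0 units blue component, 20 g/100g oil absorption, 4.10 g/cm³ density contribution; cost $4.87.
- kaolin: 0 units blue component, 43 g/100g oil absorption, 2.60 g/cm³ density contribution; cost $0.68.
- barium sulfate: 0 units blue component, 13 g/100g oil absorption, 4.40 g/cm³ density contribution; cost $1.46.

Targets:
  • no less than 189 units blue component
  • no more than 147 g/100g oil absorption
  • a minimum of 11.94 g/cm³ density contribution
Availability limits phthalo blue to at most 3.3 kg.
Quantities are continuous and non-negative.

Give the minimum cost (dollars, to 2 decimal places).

Treat it as an LP. Let x1 = kg of phthalo blue, x2 = kg of titanium dioxide, x3 = kg of kaolin, x4 = kg of barium sulfate.
min 25.24x1 + 4.87x2 + 0.68x3 + 1.46x4 with:
  232x1 ≥ 189   (blue component)
  42x1 + 20x2 + 43x3 + 13x4 ≤ 147   (oil absorption)
  1.6x1 + 4.1x2 + 2.6x3 + 4.4x4 ≥ 11.94   (density contribution)
  x1 ≤ 3.3
  x1, x2, x3, x4 ≥ 0.
The minimum-cost mix takes nothing from titanium dioxide — only phthalo blue, kaolin, barium sulfate. The blue component, oil absorption, density contribution requirements are met with equality.
Optimal quantities: phthalo blue = 0.8147 kg, kaolin = 2.304 kg, barium sulfate = 1.056 kg.
Objective = 25.24·0.8147 + 0.68·2.304 + 1.46·1.056 = 23.6715.

$23.67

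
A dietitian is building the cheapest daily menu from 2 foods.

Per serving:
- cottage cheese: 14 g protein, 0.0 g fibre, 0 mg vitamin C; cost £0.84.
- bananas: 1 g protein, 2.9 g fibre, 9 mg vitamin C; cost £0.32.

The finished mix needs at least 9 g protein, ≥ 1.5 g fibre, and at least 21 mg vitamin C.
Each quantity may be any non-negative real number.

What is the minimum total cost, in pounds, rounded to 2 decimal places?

This is a linear program. Let x1 = servings of cottage cheese, x2 = servings of bananas.
Minimize 0.84x1 + 0.32x2 with:
  14x1 + 1x2 ≥ 9   (protein)
  2.9x2 ≥ 1.5   (fibre)
  9x2 ≥ 21   (vitamin C)
  x1, x2 ≥ 0.
Both inputs are positive at the optimum. There the protein and vitamin C constraints are tight.
That vertex is x1 = 0.4762, x2 = 2.333.
Total cost: 0.84·0.4762 + 0.32·2.333 = 1.1466.

£1.15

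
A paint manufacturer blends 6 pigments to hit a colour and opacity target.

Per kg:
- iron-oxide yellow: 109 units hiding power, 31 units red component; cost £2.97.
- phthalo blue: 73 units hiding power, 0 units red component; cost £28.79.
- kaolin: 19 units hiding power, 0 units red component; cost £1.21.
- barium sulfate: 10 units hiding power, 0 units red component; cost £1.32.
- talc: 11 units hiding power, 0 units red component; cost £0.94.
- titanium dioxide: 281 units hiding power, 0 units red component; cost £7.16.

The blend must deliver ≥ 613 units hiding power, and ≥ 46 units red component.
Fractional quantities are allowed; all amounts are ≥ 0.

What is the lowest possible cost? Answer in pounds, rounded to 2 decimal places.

£15.91

This is a linear program. Let x1 = kg of iron-oxide yellow, x2 = kg of phthalo blue, x3 = kg of kaolin, x4 = kg of barium sulfate, x5 = kg of talc, x6 = kg of titanium dioxide.
min 2.97x1 + 28.79x2 + 1.21x3 + 1.32x4 + 0.94x5 + 7.16x6 subject to:
  109x1 + 73x2 + 19x3 + 10x4 + 11x5 + 281x6 ≥ 613   (hiding power)
  31x1 ≥ 46   (red component)
  x1, x2, x3, x4, x5, x6 ≥ 0.
The cheapest feasible vertex uses only iron-oxide yellow, titanium dioxide; phthalo blue, kaolin, barium sulfate, talc are not used. Binding constraints: hiding power and red component.
So iron-oxide yellow = 1.484 kg, titanium dioxide = 1.606 kg.
Cost = 2.97·1.484 + 7.16·1.606 = 15.9064.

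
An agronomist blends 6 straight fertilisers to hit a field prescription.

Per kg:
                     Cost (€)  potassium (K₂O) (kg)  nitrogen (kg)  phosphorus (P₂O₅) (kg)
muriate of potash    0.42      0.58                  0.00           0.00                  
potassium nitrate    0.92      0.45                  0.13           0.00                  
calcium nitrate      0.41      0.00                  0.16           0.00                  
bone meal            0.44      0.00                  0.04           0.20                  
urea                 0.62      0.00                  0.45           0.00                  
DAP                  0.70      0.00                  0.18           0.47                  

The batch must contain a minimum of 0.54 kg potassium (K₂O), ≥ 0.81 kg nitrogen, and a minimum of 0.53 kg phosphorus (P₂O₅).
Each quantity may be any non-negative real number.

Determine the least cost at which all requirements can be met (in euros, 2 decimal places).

Let x1 = kg of muriate of potash, x2 = kg of potassium nitrate, x3 = kg of calcium nitrate, x4 = kg of bone meal, x5 = kg of urea, x6 = kg of DAP.
min 0.42x1 + 0.92x2 + 0.41x3 + 0.44x4 + 0.62x5 + 0.7x6 with:
  0.58x1 + 0.45x2 ≥ 0.54   (potassium (K₂O))
  0.13x2 + 0.16x3 + 0.04x4 + 0.45x5 + 0.18x6 ≥ 0.81   (nitrogen)
  0.2x4 + 0.47x6 ≥ 0.53   (phosphorus (P₂O₅))
  x1, x2, x3, x4, x5, x6 ≥ 0.
The optimal basis is {muriate of potash, urea, DAP}; potassium nitrate, calcium nitrate, bone meal drop out. Binding constraints: potassium (K₂O), nitrogen, phosphorus (P₂O₅).
Solving gives x1 = 0.931, x5 = 1.349, x6 = 1.128.
Objective = 0.42·0.931 + 0.62·1.349 + 0.7·1.128 = 2.0170.

€2.02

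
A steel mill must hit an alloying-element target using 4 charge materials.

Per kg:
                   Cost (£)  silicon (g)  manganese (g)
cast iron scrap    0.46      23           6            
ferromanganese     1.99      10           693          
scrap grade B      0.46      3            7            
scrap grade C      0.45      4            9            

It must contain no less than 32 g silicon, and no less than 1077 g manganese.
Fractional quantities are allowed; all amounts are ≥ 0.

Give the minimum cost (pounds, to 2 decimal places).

£3.41

This is a linear program. Let x1 = kg of cast iron scrap, x2 = kg of ferromanganese, x3 = kg of scrap grade B, x4 = kg of scrap grade C.
Minimize 0.46x1 + 1.99x2 + 0.46x3 + 0.45x4 with:
  23x1 + 10x2 + 3x3 + 4x4 ≥ 32   (silicon)
  6x1 + 693x2 + 7x3 + 9x4 ≥ 1077   (manganese)
  x1, x2, x3, x4 ≥ 0.
The cheapest feasible vertex uses only cast iron scrap, ferromanganese; scrap grade B, scrap grade C are not used. Binding constraints: silicon and manganese.
Solving gives x1 = 0.7183, x2 = 1.548.
Objective = 0.46·0.7183 + 1.99·1.548 = 3.4109.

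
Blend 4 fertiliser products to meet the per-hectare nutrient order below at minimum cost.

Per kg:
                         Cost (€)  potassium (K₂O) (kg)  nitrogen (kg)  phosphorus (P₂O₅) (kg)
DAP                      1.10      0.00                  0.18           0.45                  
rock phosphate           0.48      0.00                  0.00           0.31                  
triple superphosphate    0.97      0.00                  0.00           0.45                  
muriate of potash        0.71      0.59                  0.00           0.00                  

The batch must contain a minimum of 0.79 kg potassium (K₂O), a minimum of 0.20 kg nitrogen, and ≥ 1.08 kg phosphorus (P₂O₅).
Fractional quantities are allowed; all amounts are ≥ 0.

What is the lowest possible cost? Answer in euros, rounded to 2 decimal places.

This is a linear program. Let x1 = kg of DAP, x2 = kg of rock phosphate, x3 = kg of triple superphosphate, x4 = kg of muriate of potash.
Minimise 1.1x1 + 0.48x2 + 0.97x3 + 0.71x4 s.t.:
  0.59x4 ≥ 0.79   (potassium (K₂O))
  0.18x1 ≥ 0.2   (nitrogen)
  0.45x1 + 0.31x2 + 0.45x3 ≥ 1.08   (phosphorus (P₂O₅))
  x1, x2, x3, x4 ≥ 0.
The cheapest feasible vertex uses only DAP, rock phosphate, muriate of potash; triple superphosphate is not used. There the potassium (K₂O), nitrogen, phosphorus (P₂O₅) constraints are tight.
So DAP = 1.111 kg, rock phosphate = 1.871 kg, muriate of potash = 1.339 kg.
Objective = 1.1·1.111 + 0.48·1.871 + 0.71·1.339 = 3.0709.

€3.07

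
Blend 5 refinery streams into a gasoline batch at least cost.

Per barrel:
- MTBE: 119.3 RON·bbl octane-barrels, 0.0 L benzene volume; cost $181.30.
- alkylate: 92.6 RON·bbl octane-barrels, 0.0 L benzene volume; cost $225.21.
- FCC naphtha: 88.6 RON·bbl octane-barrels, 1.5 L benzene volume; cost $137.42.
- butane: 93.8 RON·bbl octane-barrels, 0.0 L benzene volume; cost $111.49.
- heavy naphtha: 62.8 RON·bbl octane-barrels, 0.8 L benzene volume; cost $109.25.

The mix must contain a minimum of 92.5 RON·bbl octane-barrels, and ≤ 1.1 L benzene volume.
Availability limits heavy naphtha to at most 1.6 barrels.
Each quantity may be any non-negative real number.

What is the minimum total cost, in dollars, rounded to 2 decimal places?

$109.94

Let x1 = barrels of MTBE, x2 = barrels of alkylate, x3 = barrels of FCC naphtha, x4 = barrels of butane, x5 = barrels of heavy naphtha.
Minimise 181.3x1 + 225.21x2 + 137.42x3 + 111.49x4 + 109.25x5 with:
  119.3x1 + 92.6x2 + 88.6x3 + 93.8x4 + 62.8x5 ≥ 92.5   (octane-barrels)
  1.5x3 + 0.8x5 ≤ 1.1   (benzene volume)
  x5 ≤ 1.6
  x1, x2, x3, x4, x5 ≥ 0.
The minimum-cost mix takes nothing from MTBE, alkylate, FCC naphtha, heavy naphtha — only butane. There the octane-barrels constraint is tight.
Solving gives x4 = 0.9861.
Cost = 111.49·0.9861 = 109.9403.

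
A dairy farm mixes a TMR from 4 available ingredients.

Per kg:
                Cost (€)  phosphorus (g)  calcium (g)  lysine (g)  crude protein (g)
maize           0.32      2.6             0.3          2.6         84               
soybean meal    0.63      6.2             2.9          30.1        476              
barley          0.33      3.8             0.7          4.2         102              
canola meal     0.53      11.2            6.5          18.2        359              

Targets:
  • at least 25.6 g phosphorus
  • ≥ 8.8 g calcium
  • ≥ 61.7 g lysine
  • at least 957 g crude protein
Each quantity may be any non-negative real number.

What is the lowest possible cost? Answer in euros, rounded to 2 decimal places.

Set it up as a linear program. Let x1 = kg of maize, x2 = kg of soybean meal, x3 = kg of barley, x4 = kg of canola meal.
Minimise 0.32x1 + 0.63x2 + 0.33x3 + 0.53x4 s.t.:
  2.6x1 + 6.2x2 + 3.8x3 + 11.2x4 ≥ 25.6   (phosphorus)
  0.3x1 + 2.9x2 + 0.7x3 + 6.5x4 ≥ 8.8   (calcium)
  2.6x1 + 30.1x2 + 4.2x3 + 18.2x4 ≥ 61.7   (lysine)
  84x1 + 476x2 + 102x3 + 359x4 ≥ 957   (crude protein)
  x1, x2, x3, x4 ≥ 0.
The cheapest feasible vertex uses only soybean meal, canola meal; maize, barley are not used. The phosphorus and lysine requirements are met with equality.
Optimal quantities: soybean meal = 1.004 kg, canola meal = 1.73 kg.
Hence cost = 0.63·1.004 + 0.53·1.73 = €1.5494.

€1.55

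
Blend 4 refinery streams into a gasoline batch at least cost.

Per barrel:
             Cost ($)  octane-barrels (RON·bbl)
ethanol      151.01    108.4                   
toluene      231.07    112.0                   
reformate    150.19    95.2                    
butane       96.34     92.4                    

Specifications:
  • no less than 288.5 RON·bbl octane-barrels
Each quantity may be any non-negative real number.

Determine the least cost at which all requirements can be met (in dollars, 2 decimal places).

Let x1 = barrels of ethanol, x2 = barrels of toluene, x3 = barrels of reformate, x4 = barrels of butane.
Minimise 151.01x1 + 231.07x2 + 150.19x3 + 96.34x4 s.t.:
  108.4x1 + 112x2 + 95.2x3 + 92.4x4 ≥ 288.5   (octane-barrels)
  x1, x2, x3, x4 ≥ 0.
The cheapest feasible vertex uses only butane; ethanol, toluene, reformate are not used. There the octane-barrels constraint is tight.
So butane = 3.1223 barrels.
Cost = 96.34·3.1223 = 300.8024.

$300.80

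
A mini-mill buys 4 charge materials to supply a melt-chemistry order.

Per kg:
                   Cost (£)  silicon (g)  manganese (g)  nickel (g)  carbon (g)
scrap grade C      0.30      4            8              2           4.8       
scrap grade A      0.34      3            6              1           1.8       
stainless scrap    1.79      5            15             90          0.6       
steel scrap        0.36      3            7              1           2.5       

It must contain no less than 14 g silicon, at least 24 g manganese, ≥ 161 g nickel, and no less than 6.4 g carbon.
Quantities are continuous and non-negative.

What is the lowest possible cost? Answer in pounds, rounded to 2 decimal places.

£3.54

Let x1 = kg of scrap grade C, x2 = kg of scrap grade A, x3 = kg of stainless scrap, x4 = kg of steel scrap.
Minimise 0.3x1 + 0.34x2 + 1.79x3 + 0.36x4 subject to:
  4x1 + 3x2 + 5x3 + 3x4 ≥ 14   (silicon)
  8x1 + 6x2 + 15x3 + 7x4 ≥ 24   (manganese)
  2x1 + 1x2 + 90x3 + 1x4 ≥ 161   (nickel)
  4.8x1 + 1.8x2 + 0.6x3 + 2.5x4 ≥ 6.4   (carbon)
  x1, x2, x3, x4 ≥ 0.
The optimal basis is {scrap grade C, stainless scrap}; scrap grade A, steel scrap drop out. The silicon and nickel requirements are met with equality.
Solving gives x1 = 1.3, x3 = 1.76.
Total cost: 0.3·1.3 + 1.79·1.76 = 3.5404.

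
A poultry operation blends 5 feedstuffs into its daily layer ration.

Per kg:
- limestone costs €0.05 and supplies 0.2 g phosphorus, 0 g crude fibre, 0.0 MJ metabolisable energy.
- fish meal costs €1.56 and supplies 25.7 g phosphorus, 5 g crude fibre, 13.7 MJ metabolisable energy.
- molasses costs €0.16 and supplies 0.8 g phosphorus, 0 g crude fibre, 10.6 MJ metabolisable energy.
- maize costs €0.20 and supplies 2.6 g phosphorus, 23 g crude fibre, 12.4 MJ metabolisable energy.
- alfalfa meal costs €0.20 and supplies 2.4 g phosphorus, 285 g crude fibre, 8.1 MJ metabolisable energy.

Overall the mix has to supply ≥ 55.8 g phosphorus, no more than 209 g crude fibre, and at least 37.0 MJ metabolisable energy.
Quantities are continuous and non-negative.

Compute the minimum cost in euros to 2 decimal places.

€3.41

Set it up as a linear program. Let x1 = kg of limestone, x2 = kg of fish meal, x3 = kg of molasses, x4 = kg of maize, x5 = kg of alfalfa meal.
Minimise 0.05x1 + 1.56x2 + 0.16x3 + 0.2x4 + 0.2x5 s.t.:
  0.2x1 + 25.7x2 + 0.8x3 + 2.6x4 + 2.4x5 ≥ 55.8   (phosphorus)
  5x2 + 23x4 + 285x5 ≤ 209   (crude fibre)
  13.7x2 + 10.6x3 + 12.4x4 + 8.1x5 ≥ 37   (metabolisable energy)
  x1, x2, x3, x4, x5 ≥ 0.
The optimal basis is {fish meal, maize}; limestone, molasses, alfalfa meal drop out. There the phosphorus and metabolisable energy constraints are tight.
So fish meal = 2.1046 kg, maize = 0.65866 kg.
Hence cost = 1.56·2.1046 + 0.2·0.65866 = €3.4149.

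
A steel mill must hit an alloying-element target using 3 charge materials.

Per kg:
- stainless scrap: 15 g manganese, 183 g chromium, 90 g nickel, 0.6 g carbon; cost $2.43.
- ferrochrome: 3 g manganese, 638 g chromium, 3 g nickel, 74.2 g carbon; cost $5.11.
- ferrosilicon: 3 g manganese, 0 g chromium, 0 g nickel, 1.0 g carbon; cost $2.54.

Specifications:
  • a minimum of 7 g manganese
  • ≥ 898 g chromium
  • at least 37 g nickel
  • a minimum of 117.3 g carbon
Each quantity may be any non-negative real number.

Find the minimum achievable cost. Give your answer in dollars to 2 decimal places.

Let x1 = kg of stainless scrap, x2 = kg of ferrochrome, x3 = kg of ferrosilicon.
Minimise 2.43x1 + 5.11x2 + 2.54x3 subject to:
  15x1 + 3x2 + 3x3 ≥ 7   (manganese)
  183x1 + 638x2 ≥ 898   (chromium)
  90x1 + 3x2 ≥ 37   (nickel)
  0.6x1 + 74.2x2 + 1x3 ≥ 117.3   (carbon)
  x1, x2, x3 ≥ 0.
The minimum-cost mix takes nothing from ferrosilicon — only stainless scrap, ferrochrome. Binding constraints: nickel and carbon.
Solving gives x1 = 0.3585, x2 = 1.578.
Objective = 2.43·0.3585 + 5.11·1.578 = 8.9347.

$8.93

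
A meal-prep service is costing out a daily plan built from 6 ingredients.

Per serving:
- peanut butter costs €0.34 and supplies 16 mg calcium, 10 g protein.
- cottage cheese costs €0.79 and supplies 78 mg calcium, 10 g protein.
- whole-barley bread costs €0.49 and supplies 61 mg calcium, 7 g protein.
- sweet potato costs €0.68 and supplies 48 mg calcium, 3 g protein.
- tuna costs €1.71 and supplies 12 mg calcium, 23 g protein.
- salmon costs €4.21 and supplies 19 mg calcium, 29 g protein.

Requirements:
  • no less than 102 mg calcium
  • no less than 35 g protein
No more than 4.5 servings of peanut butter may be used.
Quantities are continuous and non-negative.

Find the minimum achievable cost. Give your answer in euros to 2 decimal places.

€1.42

This is a linear program. Let x1 = servings of peanut butter, x2 = servings of cottage cheese, x3 = servings of whole-barley bread, x4 = servings of sweet potato, x5 = servings of tuna, x6 = servings of salmon.
Minimize 0.34x1 + 0.79x2 + 0.49x3 + 0.68x4 + 1.71x5 + 4.21x6 subject to:
  16x1 + 78x2 + 61x3 + 48x4 + 12x5 + 19x6 ≥ 102   (calcium)
  10x1 + 10x2 + 7x3 + 3x4 + 23x5 + 29x6 ≥ 35   (protein)
  x1 ≤ 4.5
  x1, x2, x3, x4, x5, x6 ≥ 0.
At the optimum only peanut butter, whole-barley bread are positive (cottage cheese, sweet potato, tuna, salmon = 0). The calcium and protein requirements are met with equality.
Solving gives x1 = 2.853, x3 = 0.9237.
Cost = 0.34·2.853 + 0.49·0.9237 = 1.4226.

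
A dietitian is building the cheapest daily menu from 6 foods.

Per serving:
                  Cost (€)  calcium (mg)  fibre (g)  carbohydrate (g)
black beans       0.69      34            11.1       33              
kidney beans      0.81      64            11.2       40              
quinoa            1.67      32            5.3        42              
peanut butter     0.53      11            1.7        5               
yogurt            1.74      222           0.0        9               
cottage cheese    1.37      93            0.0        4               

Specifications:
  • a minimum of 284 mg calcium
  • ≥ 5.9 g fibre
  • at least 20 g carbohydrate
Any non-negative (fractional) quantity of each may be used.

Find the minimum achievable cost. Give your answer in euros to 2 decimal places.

Set it up as a linear program. Let x1 = servings of black beans, x2 = servings of kidney beans, x3 = servings of quinoa, x4 = servings of peanut butter, x5 = servings of yogurt, x6 = servings of cottage cheese.
Minimise 0.69x1 + 0.81x2 + 1.67x3 + 0.53x4 + 1.74x5 + 1.37x6 subject to:
  34x1 + 64x2 + 32x3 + 11x4 + 222x5 + 93x6 ≥ 284   (calcium)
  11.1x1 + 11.2x2 + 5.3x3 + 1.7x4 ≥ 5.9   (fibre)
  33x1 + 40x2 + 42x3 + 5x4 + 9x5 + 4x6 ≥ 20   (carbohydrate)
  x1, x2, x3, x4, x5, x6 ≥ 0.
The cheapest feasible vertex uses only kidney beans, yogurt; black beans, quinoa, peanut butter, cottage cheese are not used. Binding constraints: calcium and fibre.
Optimal quantities: kidney beans = 0.5268 servings, yogurt = 1.127 servings.
Objective = 0.81·0.5268 + 1.74·1.127 = 2.3877.

€2.39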